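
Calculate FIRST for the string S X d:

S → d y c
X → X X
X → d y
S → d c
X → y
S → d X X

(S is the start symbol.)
{ 'd' }

FIRST sets of the non-terminals involved (from the grammar, by fixed-point iteration):
  FIRST(S) = { 'd' }

To compute FIRST(S X d), process the symbols left to right:
Symbol S is a non-terminal. Add FIRST(S) \ {ε} = { 'd' }
S is not nullable (ε ∉ FIRST(S)), so stop here.
FIRST(S X d) = { 'd' }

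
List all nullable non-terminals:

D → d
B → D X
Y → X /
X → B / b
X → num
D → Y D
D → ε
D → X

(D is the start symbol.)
ε-productions: D → ε
So D is immediately nullable.
No further non-terminal can be added: every production for the remaining non-terminals contains a terminal or a non-nullable non-terminal.
Nullable = { 'D' }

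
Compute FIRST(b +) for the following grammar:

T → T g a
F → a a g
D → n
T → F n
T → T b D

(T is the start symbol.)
To compute FIRST(b +), process the symbols left to right:
Symbol b is a terminal. Add 'b' and stop.
FIRST(b +) = { 'b' }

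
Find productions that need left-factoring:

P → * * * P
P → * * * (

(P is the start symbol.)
Left-factoring is needed when two productions for the same non-terminal
share a common prefix on the right-hand side.

Productions for P:
  P → * * * P
  P → * * * (

Found common prefix '* * *' in productions for P

Answer: Yes, P has productions with common prefix '* * *'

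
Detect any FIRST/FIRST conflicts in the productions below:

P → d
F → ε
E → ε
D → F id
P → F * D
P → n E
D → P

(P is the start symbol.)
A FIRST/FIRST conflict occurs when two productions N → α and N → β for the same non-terminal have FIRST(α) ∩ FIRST(β) ≠ ∅ (with ε ∈ FIRST of a nullable right-hand side, so two nullable alternatives also conflict).

FIRST sets of the non-terminals at (or reachable through a nullable prefix from) the front of some alternative:
  FIRST(F) = { ε }
  FIRST(P) = { '*', 'd', 'n' }

Productions for P:
  P → d: FIRST = { 'd' }
  P → F * D: FIRST = { '*' }
  P → n E: FIRST = { 'n' }
Productions for D:
  D → F id: FIRST = { 'id' }
  D → P: FIRST = { '*', 'd', 'n' }
F, E have only one production, so no FIRST/FIRST conflict is possible there.

All alternatives of each non-terminal have pairwise disjoint FIRST sets.

Answer: No FIRST/FIRST conflicts.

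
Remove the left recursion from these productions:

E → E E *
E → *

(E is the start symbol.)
E is directly left-recursive. The standard transformation for
  A → A α₁ | ... | A α_m | β₁ | ... | β_n
is
  A  → β₁ A' | ... | β_n A'
  A' → α₁ A' | ... | α_m A' | ε

E → * becomes E → * E'
E → E E * becomes E' → E * E'
Add E' → ε

Resulting grammar:
E → * E'
E' → E * E'
E' → ε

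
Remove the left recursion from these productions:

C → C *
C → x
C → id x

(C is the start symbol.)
C → x C'
C → id x C'
C' → * C'
C' → ε

C is directly left-recursive. The standard transformation for
  A → A α₁ | ... | A α_m | β₁ | ... | β_n
is
  A  → β₁ A' | ... | β_n A'
  A' → α₁ A' | ... | α_m A' | ε

C → x becomes C → x C'
C → id x becomes C → id x C'
C → C * becomes C' → * C'
Add C' → ε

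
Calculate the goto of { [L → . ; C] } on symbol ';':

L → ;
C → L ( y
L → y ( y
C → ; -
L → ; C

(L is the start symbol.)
{ [C → . ; -], [C → . L ( y], [L → . ; C], [L → . ;], [L → . y ( y], [L → ; . C] }

GOTO(I, ';') = CLOSURE({ [A → αX.β] : [A → α.Xβ] ∈ I, X = ';' })

Items with dot before ';', with the dot advanced:
  [L → . ; C] → [L → ; . C]
Closure of the advanced items:
  [L → ; . C] has the dot before C: add [C → . L ( y], [C → . ; -]
  [C → . L ( y] has the dot before L: add [L → . ;], [L → . y ( y], [L → . ; C]

GOTO = { [C → . ; -], [C → . L ( y], [L → . ; C], [L → . ;], [L → . y ( y], [L → ; . C] }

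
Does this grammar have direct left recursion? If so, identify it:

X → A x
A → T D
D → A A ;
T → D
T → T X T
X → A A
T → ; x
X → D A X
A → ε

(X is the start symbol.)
Yes, T is left-recursive

Direct left recursion occurs when N → N α for some non-terminal N (the right-hand side begins with the left-hand side itself).

X → A x: starts with A
A → T D: starts with T
D → A A ;: starts with A
T → D: starts with D
T → T X T: LEFT RECURSIVE (starts with T)
X → A A: starts with A
T → ; x: starts with ';'
X → D A X: starts with D
A → ε: starts with ε

The grammar has direct left recursion on: T.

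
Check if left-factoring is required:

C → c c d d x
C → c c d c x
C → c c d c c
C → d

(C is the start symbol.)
Left-factoring is needed when two productions for the same non-terminal
share a common prefix on the right-hand side.

Productions for C:
  C → c c d d x
  C → c c d c x
  C → c c d c c
  C → d

Found common prefix 'c c d' in productions for C

Answer: Yes, C has productions with common prefix 'c c d'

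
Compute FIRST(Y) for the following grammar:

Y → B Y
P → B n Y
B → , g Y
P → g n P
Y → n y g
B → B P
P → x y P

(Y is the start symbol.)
{ ',', 'n' }

To compute FIRST(Y), examine every production with Y on the left-hand side, reading each right-hand side left to right until a non-nullable symbol is reached.

FIRST sets of the other non-terminals involved (by the same procedure, iterated to a fixed point):
  FIRST(B) = { ',' }

From Y → B Y:
  - B is a non-terminal: add FIRST(B) \ {ε} = { ',' }
    B is not nullable, so stop
From Y → n y g:
  - n is a terminal: add 'n' and stop

Collecting: FIRST(Y) = { ',', 'n' }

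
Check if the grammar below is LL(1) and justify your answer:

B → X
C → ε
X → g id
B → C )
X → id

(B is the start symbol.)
Yes, the grammar is LL(1).

A grammar is LL(1) if for each non-terminal N with multiple productions, the predict sets of those productions are pairwise disjoint, where PREDICT(N → α) = (FIRST(α) \ {ε}) ∪ (FOLLOW(N) if α ⇒* ε).

Relevant sets:
  FIRST(X) = { 'g', 'id' }
  FIRST(C) = { ε }

For B:
  PREDICT(B → X) = { 'g', 'id' }
  PREDICT(B → C ')') = { ')' }
For X:
  PREDICT(X → g id) = { 'g' }
  PREDICT(X → id) = { 'id' }
C has a single production, so nothing to check there.

All predict sets are disjoint. The grammar IS LL(1).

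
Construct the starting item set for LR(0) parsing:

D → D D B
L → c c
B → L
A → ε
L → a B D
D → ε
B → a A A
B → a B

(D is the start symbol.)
{ [D → . D D B], [D → .], [D' → . D] }

First, augment the grammar with D' → D
I₀ = CLOSURE({ [D' → . D] }):
  [D' → . D] has the dot before D: add [D → . D D B], [D → .]
No further items can be added.

I₀ = { [D → . D D B], [D → .], [D' → . D] }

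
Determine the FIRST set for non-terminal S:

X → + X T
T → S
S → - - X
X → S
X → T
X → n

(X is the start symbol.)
{ '-' }

To compute FIRST(S), examine every production with S on the left-hand side, reading each right-hand side left to right until a non-nullable symbol is reached.

From S → - - X:
  - '-' is a terminal: add '-' and stop

Collecting: FIRST(S) = { '-' }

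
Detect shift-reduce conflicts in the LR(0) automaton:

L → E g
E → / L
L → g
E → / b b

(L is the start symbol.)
No shift-reduce conflicts

A shift-reduce conflict occurs when an LR(0) state has both:
  - a complete (reduce) item [A → α .] (dot at the end), and
  - a shift item [B → β . c γ] (dot before a terminal).

Augment with L' → L and build the canonical LR(0) collection (I0 = CLOSURE({[L' → . L]}), then GOTO on every symbol after a dot until no new states appear). It has 9 states:
  I0: { [E → . / L], [E → . / b b], [L → . E g], [L → . g], [L' → . L] }  — shift
  I1: { [E → . / L], [E → . / b b], [E → / . L], [E → / . b b], [L → . E g], [L → . g] }  — shift
  I2: { [L → E . g] }  — shift
  I3: { [L' → L .] }  — accept
  I4: { [L → g .] }  — reduce
  I5: { [L → E g .] }  — reduce
  I6: { [E → / L .] }  — reduce
  I7: { [E → / b . b] }  — shift
  I8: { [E → / b b .] }  — reduce

No state contains both a complete item and a shift item.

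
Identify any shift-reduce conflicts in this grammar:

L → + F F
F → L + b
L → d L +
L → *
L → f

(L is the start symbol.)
A shift-reduce conflict occurs when an LR(0) state has both:
  - a complete (reduce) item [A → α .] (dot at the end), and
  - a shift item [B → β . c γ] (dot before a terminal).

Augment with L' → L and build the canonical LR(0) collection (I0 = CLOSURE({[L' → . L]}), then GOTO on every symbol after a dot until no new states appear). It has 13 states:
  I0: { [L → . *], [L → . + F F], [L → . d L +], [L → . f], [L' → . L] }  — shift
  I1: { [L → * .] }  — reduce
  I2: { [F → . L + b], [L → + . F F], [L → . *], [L → . + F F], [L → . d L +], [L → . f] }  — shift
  I3: { [L' → L .] }  — accept
  I4: { [L → . *], [L → . + F F], [L → . d L +], [L → . f], [L → d . L +] }  — shift
  I5: { [L → f .] }  — reduce
  I6: { [L → d L . +] }  — shift
  I7: { [L → d L + .] }  — reduce
  I8: { [F → . L + b], [L → + F . F], [L → . *], [L → . + F F], [L → . d L +], [L → . f] }  — shift
  I9: { [F → L . + b] }  — shift
  I10: { [F → L + . b] }  — shift
  I11: { [F → L + b .] }  — reduce
  I12: { [L → + F F .] }  — reduce

No state contains both a complete item and a shift item.

Answer: No shift-reduce conflicts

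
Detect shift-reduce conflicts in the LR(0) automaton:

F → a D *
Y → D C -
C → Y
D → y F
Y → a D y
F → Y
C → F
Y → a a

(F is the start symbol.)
A shift-reduce conflict occurs when an LR(0) state has both:
  - a complete (reduce) item [A → α .] (dot at the end), and
  - a shift item [B → β . c γ] (dot before a terminal).

Augment with F' → F and build the canonical LR(0) collection (I0 = CLOSURE({[F' → . F]}), then GOTO on every symbol after a dot until no new states appear). It has 15 states:
  I0: { [D → . y F], [F → . Y], [F → . a D *], [F' → . F], [Y → . D C -], [Y → . a D y], [Y → . a a] }  — shift
  I1: { [C → . F], [C → . Y], [D → . y F], [F → . Y], [F → . a D *], [Y → . D C -], [Y → . a D y], [Y → . a a], [Y → D . C -] }  — shift
  I2: { [F' → F .] }  — accept
  I3: { [F → Y .] }  — reduce
  I4: { [D → . y F], [F → a . D *], [Y → a . D y], [Y → a . a] }  — shift
  I5: { [D → . y F], [D → y . F], [F → . Y], [F → . a D *], [Y → . D C -], [Y → . a D y], [Y → . a a] }  — shift
  I6: { [D → y F .] }  — reduce
  I7: { [F → a D . *], [Y → a D . y] }  — shift
  I8: { [Y → a a .] }  — reduce
  I9: { [F → a D * .] }  — reduce
  I10: { [Y → a D y .] }  — reduce
  I11: { [Y → D C . -] }  — shift
  I12: { [C → F .] }  — reduce
  I13: { [C → Y .], [F → Y .] }  — 2 reduces
  I14: { [Y → D C - .] }  — reduce

No state contains both a complete item and a shift item.

Answer: No shift-reduce conflicts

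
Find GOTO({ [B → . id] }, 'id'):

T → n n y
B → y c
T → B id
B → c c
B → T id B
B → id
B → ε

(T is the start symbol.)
GOTO(I, 'id') = CLOSURE({ [A → αX.β] : [A → α.Xβ] ∈ I, X = 'id' })

Items with dot before 'id', with the dot advanced:
  [B → . id] → [B → id .]
Closure adds nothing (no advanced item has the dot before a non-terminal).

GOTO = { [B → id .] }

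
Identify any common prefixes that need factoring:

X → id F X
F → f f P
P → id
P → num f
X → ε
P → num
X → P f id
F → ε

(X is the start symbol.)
Left-factoring is needed when two productions for the same non-terminal
share a common prefix on the right-hand side.

Productions for X:
  X → id F X
  X → ε
  X → P f id
Productions for F:
  F → f f P
  F → ε
Productions for P:
  P → id
  P → num f
  P → num

Found common prefix 'num' in productions for P

Answer: Yes, P has productions with common prefix 'num'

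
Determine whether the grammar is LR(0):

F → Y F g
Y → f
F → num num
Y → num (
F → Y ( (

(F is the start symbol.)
Yes, the grammar is LR(0)

Augment with F' → F and build the canonical LR(0) collection (I0 = CLOSURE({[F' → . F]}), then GOTO on every symbol after a dot until no new states appear). It has 11 states:
  I0: { [F → . Y ( (], [F → . Y F g], [F → . num num], [F' → . F], [Y → . f], [Y → . num (] }  — shift
  I1: { [F' → F .] }  — accept
  I2: { [F → . Y ( (], [F → . Y F g], [F → . num num], [F → Y . ( (], [F → Y . F g], [Y → . f], [Y → . num (] }  — shift
  I3: { [Y → f .] }  — reduce
  I4: { [F → num . num], [Y → num . (] }  — shift
  I5: { [Y → num ( .] }  — reduce
  I6: { [F → num num .] }  — reduce
  I7: { [F → Y ( . (] }  — shift
  I8: { [F → Y F . g] }  — shift
  I9: { [F → Y F g .] }  — reduce
  I10: { [F → Y ( ( .] }  — reduce

Every state is either a pure shift/goto state or contains exactly one complete item and nothing to shift — no conflicts. The grammar is LR(0).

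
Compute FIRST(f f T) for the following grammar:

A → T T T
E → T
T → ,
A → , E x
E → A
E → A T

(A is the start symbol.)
{ 'f' }

To compute FIRST(f f T), process the symbols left to right:
Symbol f is a terminal. Add 'f' and stop.
FIRST(f f T) = { 'f' }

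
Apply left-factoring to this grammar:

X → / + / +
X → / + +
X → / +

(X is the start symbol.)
Left-factoring transforms A → αβ₁ | αβ₂ into A → αA' and A' → β₁ | β₂
(α is the longest common prefix among the alternatives). Repeat until
no nonterminal has two alternatives with a common prefix.

Round 1: X has alternatives sharing prefix '/ +'. Introduce X': X → / + X'
  Add: X' → / +
  Add: X' → +
  Add: X' → ε

No remaining common prefixes — done.

Resulting grammar:
X → / + X'
X' → / +
X' → +
X' → ε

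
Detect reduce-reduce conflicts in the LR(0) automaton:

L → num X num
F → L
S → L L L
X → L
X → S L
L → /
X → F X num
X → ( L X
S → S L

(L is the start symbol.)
A reduce-reduce conflict occurs when an LR(0) state has two complete items [A → α .] and [B → β .] — both call for a reduction, and with no lookahead the parser cannot choose between them.

Augment with L' → L and build the canonical LR(0) collection (I0 = CLOSURE({[L' → . L]}), then GOTO on every symbol after a dot until no new states appear). It has 17 states:
  I0: { [L → . /], [L → . num X num], [L' → . L] }  — shift
  I1: { [L → / .] }  — reduce
  I2: { [L' → L .] }  — accept
  I3: { [F → . L], [L → . /], [L → . num X num], [L → num . X num], [S → . L L L], [S → . S L], [X → . ( L X], [X → . F X num], [X → . L], [X → . S L] }  — shift
  I4: { [L → . /], [L → . num X num], [X → ( . L X] }  — shift
  I5: { [F → . L], [L → . /], [L → . num X num], [S → . L L L], [S → . S L], [X → . ( L X], [X → . F X num], [X → . L], [X → . S L], [X → F . X num] }  — shift
  I6: { [F → L .], [L → . /], [L → . num X num], [S → L . L L], [X → L .] }  — shift, 2 reduces
  I7: { [L → . /], [L → . num X num], [S → S . L], [X → S . L] }  — shift
  I8: { [L → num X . num] }  — shift
  I9: { [L → num X num .] }  — reduce
  I10: { [S → S L .], [X → S L .] }  — 2 reduces
  I11: { [L → . /], [L → . num X num], [S → L L . L] }  — shift
  I12: { [S → L L L .] }  — reduce
  I13: { [X → F X . num] }  — shift
  I14: { [X → F X num .] }  — reduce
  I15: { [F → . L], [L → . /], [L → . num X num], [S → . L L L], [S → . S L], [X → ( L . X], [X → . ( L X], [X → . F X num], [X → . L], [X → . S L] }  — shift
  I16: { [X → ( L X .] }  — reduce

I6 contains complete items [F → L .], [X → L .] — reduce-reduce conflict.
I10 contains complete items [S → S L .], [X → S L .] — reduce-reduce conflict.

Answer: Yes — I6: [F → L .] vs [X → L .]; I10: [S → S L .] vs [X → S L .]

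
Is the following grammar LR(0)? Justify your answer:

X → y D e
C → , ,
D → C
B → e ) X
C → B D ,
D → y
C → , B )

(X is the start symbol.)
Yes, the grammar is LR(0)

Augment with X' → X and build the canonical LR(0) collection (I0 = CLOSURE({[X' → . X]}), then GOTO on every symbol after a dot until no new states appear). It has 17 states:
  I0: { [X → . y D e], [X' → . X] }  — shift
  I1: { [X' → X .] }  — accept
  I2: { [B → . e ) X], [C → . , ,], [C → . , B )], [C → . B D ,], [D → . C], [D → . y], [X → y . D e] }  — shift
  I3: { [B → . e ) X], [C → , . ,], [C → , . B )] }  — shift
  I4: { [B → . e ) X], [C → . , ,], [C → . , B )], [C → . B D ,], [C → B . D ,], [D → . C], [D → . y] }  — shift
  I5: { [D → C .] }  — reduce
  I6: { [X → y D . e] }  — shift
  I7: { [B → e . ) X] }  — shift
  I8: { [D → y .] }  — reduce
  I9: { [B → e ) . X], [X → . y D e] }  — shift
  I10: { [B → e ) X .] }  — reduce
  I11: { [X → y D e .] }  — reduce
  I12: { [C → B D . ,] }  — shift
  I13: { [C → B D , .] }  — reduce
  I14: { [C → , , .] }  — reduce
  I15: { [C → , B . )] }  — shift
  I16: { [C → , B ) .] }  — reduce

Every state is either a pure shift/goto state or contains exactly one complete item and nothing to shift — no conflicts. The grammar is LR(0).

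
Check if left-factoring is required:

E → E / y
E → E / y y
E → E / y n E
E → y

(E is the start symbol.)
Left-factoring is needed when two productions for the same non-terminal
share a common prefix on the right-hand side.

Productions for E:
  E → E / y
  E → E / y y
  E → E / y n E
  E → y

Found common prefix 'E / y' in productions for E

Answer: Yes, E has productions with common prefix 'E / y'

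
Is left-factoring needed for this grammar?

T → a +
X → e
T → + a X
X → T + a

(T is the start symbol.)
Left-factoring is needed when two productions for the same non-terminal
share a common prefix on the right-hand side.

Productions for T:
  T → a +
  T → + a X
Productions for X:
  X → e
  X → T + a

No common prefixes found.

Answer: No, left-factoring is not needed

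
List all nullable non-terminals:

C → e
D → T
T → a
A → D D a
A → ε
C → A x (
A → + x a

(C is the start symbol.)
A non-terminal is nullable if it can derive ε (the empty string): either it has an ε-production, or it has a production whose right-hand side consists entirely of nullable non-terminals.

ε-productions: A → ε
So A is immediately nullable.
No further non-terminal can be added: every production for the remaining non-terminals contains a terminal or a non-nullable non-terminal.
Nullable = { 'A' }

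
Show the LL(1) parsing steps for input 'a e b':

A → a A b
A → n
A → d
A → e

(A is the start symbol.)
LL(1) parsing maintains a stack (initially the start symbol over $) and the input. At each step: if the stack top is a terminal, match it against the current input token; if it is a non-terminal N, replace it with the RHS of M[N, lookahead] (the unique production whose predict set contains the lookahead).

Stack is shown with the top on the left.

Stack    Input    Action
------------------------
A $      a e b $  output A → a A b
a A b $  a e b $  match 'a'
A b $    e b $    output A → e
e b $    e b $    match 'e'
b $      b $      match 'b'
$        $        accept

The string is accepted.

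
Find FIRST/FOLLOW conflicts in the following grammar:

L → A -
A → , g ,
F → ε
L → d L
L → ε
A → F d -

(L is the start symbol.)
Nullable non-terminals: F, L.
FIRST sets used below: FIRST(A) = { ',', 'd' }
F has a nullable alternative but only one production, so nothing to check.

L: nullable alternative(s) L → ε; FOLLOW(L) = { $ }
  L → A -: FIRST \ {ε} = { ',', 'd' } — disjoint from FOLLOW(L)
  L → d L: FIRST \ {ε} = { 'd' } — disjoint from FOLLOW(L)
  L → ε: FIRST \ {ε} = { } — this is the only nullable alternative, skip

A has no nullable alternative, so no FIRST/FOLLOW check is needed there.

No FIRST/FOLLOW conflicts found.

Answer: No FIRST/FOLLOW conflicts.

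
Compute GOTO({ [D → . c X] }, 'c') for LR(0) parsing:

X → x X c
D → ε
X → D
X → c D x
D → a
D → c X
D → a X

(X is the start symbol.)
GOTO(I, 'c') = CLOSURE({ [A → αX.β] : [A → α.Xβ] ∈ I, X = 'c' })

Items with dot before 'c', with the dot advanced:
  [D → . c X] → [D → c . X]
Closure of the advanced items:
  [D → c . X] has the dot before X: add [X → . x X c], [X → . D], [X → . c D x]
  [X → . D] has the dot before D: add [D → .], [D → . a], [D → . c X], [D → . a X]

GOTO = { [D → . a X], [D → . a], [D → . c X], [D → .], [D → c . X], [X → . D], [X → . c D x], [X → . x X c] }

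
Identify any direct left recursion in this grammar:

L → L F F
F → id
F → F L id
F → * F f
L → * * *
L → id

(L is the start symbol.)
Yes, L, F are left-recursive

L → L F F: LEFT RECURSIVE (starts with L)
F → id: starts with id
F → F L id: LEFT RECURSIVE (starts with F)
F → * F f: starts with '*'
L → * * *: starts with '*'
L → id: starts with id

The grammar has direct left recursion on: L, F.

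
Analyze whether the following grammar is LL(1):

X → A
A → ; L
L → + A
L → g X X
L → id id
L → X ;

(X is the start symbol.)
Yes, the grammar is LL(1).

Relevant sets:
  FIRST(X) = { ';' }

For L:
  PREDICT(L → '+' A) = { '+' }
  PREDICT(L → g X X) = { 'g' }
  PREDICT(L → id id) = { 'id' }
  PREDICT(L → X ';') = { ';' }
X, A have a single production, so nothing to check there.

All predict sets are disjoint. The grammar IS LL(1).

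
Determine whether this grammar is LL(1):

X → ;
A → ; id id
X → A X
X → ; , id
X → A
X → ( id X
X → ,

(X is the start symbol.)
Relevant sets:
  FIRST(A) = { ';' }

For X:
  PREDICT(X → ';') = { ';' }
  PREDICT(X → A X) = { ';' }
  PREDICT(X → ';' ',' id) = { ';' }
  PREDICT(X → A) = { ';' }
  PREDICT(X → '(' id X) = { '(' }
  PREDICT(X → ',') = { ',' }
A has a single production, so nothing to check there.

Conflict found: Predict set conflict for X: { ';' }
The grammar is NOT LL(1).

Answer: No. Predict set conflict for X: { ';' }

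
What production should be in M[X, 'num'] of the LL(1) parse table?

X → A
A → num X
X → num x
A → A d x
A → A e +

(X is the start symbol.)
To find M[X, 'num'], we find productions for X where 'num' is in the predict set (PREDICT(N → α) = (FIRST(α) \ {ε}) ∪ (FOLLOW(N) if α ⇒* ε)).

Relevant sets:
  FIRST(A) = { 'num' }

X → A: PREDICT = { 'num' }
  'num' is in predict set, so this production goes in M[X, 'num']
X → num x: PREDICT = { 'num' }
  'num' is in predict set, so this production goes in M[X, 'num']

M[X, 'num'] = X → A, X → num x  (a multiply-defined cell — the grammar is not LL(1))

Answer: X → A, X → num x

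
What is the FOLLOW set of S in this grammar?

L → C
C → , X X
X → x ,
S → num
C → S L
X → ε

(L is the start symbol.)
To compute FOLLOW(S), find every occurrence of S on a right-hand side N → α S β: add FIRST(β) \ {ε}, and if β is empty or nullable also add FOLLOW(N). Iterate to a fixed point.

In C → S L: S is followed by L, add FIRST(L) \ {ε} = { ',', 'num' }

Taking the union: FOLLOW(S) = { ',', 'num' }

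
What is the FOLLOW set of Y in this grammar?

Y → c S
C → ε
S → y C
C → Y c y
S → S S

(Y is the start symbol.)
{ $, 'c' }

To compute FOLLOW(Y), find every occurrence of Y on a right-hand side N → α Y β: add FIRST(β) \ {ε}, and if β is empty or nullable also add FOLLOW(N). Iterate to a fixed point.

Y is the start symbol, so $ ∈ FOLLOW(Y).
In C → Y c y: Y is followed by c y, add FIRST(c y) \ {ε} = { 'c' }

Taking the union: FOLLOW(Y) = { $, 'c' }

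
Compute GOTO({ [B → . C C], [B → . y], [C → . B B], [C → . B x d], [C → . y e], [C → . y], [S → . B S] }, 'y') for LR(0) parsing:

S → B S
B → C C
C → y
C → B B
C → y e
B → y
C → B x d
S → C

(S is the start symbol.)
{ [B → y .], [C → y . e], [C → y .] }

GOTO(I, 'y') = CLOSURE({ [A → αX.β] : [A → α.Xβ] ∈ I, X = 'y' })

Items with dot before 'y', with the dot advanced:
  [B → . y] → [B → y .]
  [C → . y] → [C → y .]
  [C → . y e] → [C → y . e]
Closure adds nothing (no advanced item has the dot before a non-terminal).

GOTO = { [B → y .], [C → y . e], [C → y .] }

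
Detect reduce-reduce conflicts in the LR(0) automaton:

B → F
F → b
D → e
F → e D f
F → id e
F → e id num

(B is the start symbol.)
No reduce-reduce conflicts

A reduce-reduce conflict occurs when an LR(0) state has two complete items [A → α .] and [B → β .] — both call for a reduction, and with no lookahead the parser cannot choose between them.

Augment with B' → B and build the canonical LR(0) collection (I0 = CLOSURE({[B' → . B]}), then GOTO on every symbol after a dot until no new states appear). It has 12 states:
  I0: { [B → . F], [B' → . B], [F → . b], [F → . e D f], [F → . e id num], [F → . id e] }  — shift
  I1: { [B' → B .] }  — accept
  I2: { [B → F .] }  — reduce
  I3: { [F → b .] }  — reduce
  I4: { [D → . e], [F → e . D f], [F → e . id num] }  — shift
  I5: { [F → id . e] }  — shift
  I6: { [F → id e .] }  — reduce
  I7: { [F → e D . f] }  — shift
  I8: { [D → e .] }  — reduce
  I9: { [F → e id . num] }  — shift
  I10: { [F → e id num .] }  — reduce
  I11: { [F → e D f .] }  — reduce

No state contains more than one complete item.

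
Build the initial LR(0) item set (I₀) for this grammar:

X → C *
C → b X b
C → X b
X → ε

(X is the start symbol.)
{ [C → . X b], [C → . b X b], [X → . C *], [X → .], [X' → . X] }

First, augment the grammar with X' → X
I₀ = CLOSURE({ [X' → . X] }):
  [X' → . X] has the dot before X: add [X → . C *], [X → .]
  [X → . C *] has the dot before C: add [C → . b X b], [C → . X b]
No further items can be added.

I₀ = { [C → . X b], [C → . b X b], [X → . C *], [X → .], [X' → . X] }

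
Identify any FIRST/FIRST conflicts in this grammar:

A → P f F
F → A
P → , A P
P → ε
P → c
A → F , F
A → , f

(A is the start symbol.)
Yes. A → P f F / A → F ',' F on { ',', 'c', 'f' }; A → P f F / A → ',' f on { ',' }; A → F ',' F / A → ',' f on { ',' }

A FIRST/FIRST conflict occurs when two productions N → α and N → β for the same non-terminal have FIRST(α) ∩ FIRST(β) ≠ ∅ (with ε ∈ FIRST of a nullable right-hand side, so two nullable alternatives also conflict).

FIRST sets of the non-terminals at (or reachable through a nullable prefix from) the front of some alternative:
  FIRST(P) = { ',', 'c', ε }
  FIRST(F) = { ',', 'c', 'f' }

Productions for A:
  A → P f F: FIRST = { ',', 'c', 'f' }
  A → F , F: FIRST = { ',', 'c', 'f' }
  A → , f: FIRST = { ',' }
Productions for P:
  P → , A P: FIRST = { ',' }
  P → ε: FIRST = { ε }
  P → c: FIRST = { 'c' }
F has only one production, so no FIRST/FIRST conflict is possible there.

Conflict for A: A → P f F and A → F , F
  Overlap: { ',', 'c', 'f' }
Conflict for A: A → P f F and A → , f
  Overlap: { ',' }
Conflict for A: A → F , F and A → , f
  Overlap: { ',' }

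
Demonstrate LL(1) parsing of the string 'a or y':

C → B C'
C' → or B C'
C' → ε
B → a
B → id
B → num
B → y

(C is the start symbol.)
LL(1) parsing maintains a stack (initially the start symbol over $) and the input. At each step: if the stack top is a terminal, match it against the current input token; if it is a non-terminal N, replace it with the RHS of M[N, lookahead] (the unique production whose predict set contains the lookahead).

Stack is shown with the top on the left.

Stack      Input     Action
---------------------------
C $        a or y $  output C → B C'
B C' $     a or y $  output B → a
a C' $     a or y $  match 'a'
C' $       or y $    output C' → or B C'
or B C' $  or y $    match 'or'
B C' $     y $       output B → y
y C' $     y $       match 'y'
C' $       $         output C' → ε
$          $         accept

The string is accepted.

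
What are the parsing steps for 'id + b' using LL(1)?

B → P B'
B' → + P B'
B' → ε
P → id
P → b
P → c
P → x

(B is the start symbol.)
LL(1) parsing maintains a stack (initially the start symbol over $) and the input. At each step: if the stack top is a terminal, match it against the current input token; if it is a non-terminal N, replace it with the RHS of M[N, lookahead] (the unique production whose predict set contains the lookahead).

Stack is shown with the top on the left.

Stack     Input     Action
--------------------------
B $       id + b $  output B → P B'
P B' $    id + b $  output P → id
id B' $   id + b $  match 'id'
B' $      + b $     output B' → + P B'
+ P B' $  + b $     match '+'
P B' $    b $       output P → b
b B' $    b $       match 'b'
B' $      $         output B' → ε
$         $         accept

The string is accepted.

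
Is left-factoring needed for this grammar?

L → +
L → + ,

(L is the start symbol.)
Left-factoring is needed when two productions for the same non-terminal
share a common prefix on the right-hand side.

Productions for L:
  L → +
  L → + ,

Found common prefix '+' in productions for L

Answer: Yes, L has productions with common prefix '+'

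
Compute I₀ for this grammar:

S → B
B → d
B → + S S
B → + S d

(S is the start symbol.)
{ [B → . + S S], [B → . + S d], [B → . d], [S → . B], [S' → . S] }

First, augment the grammar with S' → S
I₀ = CLOSURE({ [S' → . S] }):
  [S' → . S] has the dot before S: add [S → . B]
  [S → . B] has the dot before B: add [B → . d], [B → . + S S], [B → . + S d]
No further items can be added.

I₀ = { [B → . + S S], [B → . + S d], [B → . d], [S → . B], [S' → . S] }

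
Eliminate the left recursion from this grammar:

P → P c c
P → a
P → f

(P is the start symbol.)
P is directly left-recursive. The standard transformation for
  A → A α₁ | ... | A α_m | β₁ | ... | β_n
is
  A  → β₁ A' | ... | β_n A'
  A' → α₁ A' | ... | α_m A' | ε

P → a becomes P → a P'
P → f becomes P → f P'
P → P c c becomes P' → c c P'
Add P' → ε

Resulting grammar:
P → a P'
P → f P'
P' → c c P'
P' → ε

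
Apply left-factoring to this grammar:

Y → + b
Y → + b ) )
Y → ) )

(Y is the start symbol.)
Y → + b Y'
Y' → ε
Y' → ) )
Y → ) )

Left-factoring transforms A → αβ₁ | αβ₂ into A → αA' and A' → β₁ | β₂
(α is the longest common prefix among the alternatives). Repeat until
no nonterminal has two alternatives with a common prefix.

Round 1: Y has alternatives sharing prefix '+ b'. Introduce Y': Y → + b Y'
  Add: Y' → ε
  Add: Y' → ) )

No remaining common prefixes — done.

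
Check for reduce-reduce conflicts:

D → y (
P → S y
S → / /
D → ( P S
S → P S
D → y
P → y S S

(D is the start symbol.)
Yes — I15: [D → ( P S .] vs [S → P S .]

Augment with D' → D and build the canonical LR(0) collection (I0 = CLOSURE({[D' → . D]}), then GOTO on every symbol after a dot until no new states appear). It has 17 states:
  I0: { [D → . ( P S], [D → . y (], [D → . y], [D' → . D] }  — shift
  I1: { [D → ( . P S], [P → . S y], [P → . y S S], [S → . / /], [S → . P S] }  — shift
  I2: { [D' → D .] }  — accept
  I3: { [D → y . (], [D → y .] }  — shift, reduce
  I4: { [D → y ( .] }  — reduce
  I5: { [S → / . /] }  — shift
  I6: { [D → ( P . S], [P → . S y], [P → . y S S], [S → . / /], [S → . P S], [S → P . S] }  — shift
  I7: { [P → S . y] }  — shift
  I8: { [P → . S y], [P → . y S S], [P → y . S S], [S → . / /], [S → . P S] }  — shift
  I9: { [P → . S y], [P → . y S S], [S → . / /], [S → . P S], [S → P . S] }  — shift
  I10: { [P → . S y], [P → . y S S], [P → S . y], [P → y S . S], [S → . / /], [S → . P S] }  — shift
  I11: { [P → S . y], [P → y S S .] }  — shift, reduce
  I12: { [P → . S y], [P → . y S S], [P → S y .], [P → y . S S], [S → . / /], [S → . P S] }  — shift, reduce
  I13: { [P → S y .] }  — reduce
  I14: { [P → S . y], [S → P S .] }  — shift, reduce
  I15: { [D → ( P S .], [P → S . y], [S → P S .] }  — shift, 2 reduces
  I16: { [S → / / .] }  — reduce

I15 contains complete items [D → ( P S .], [S → P S .] — reduce-reduce conflict.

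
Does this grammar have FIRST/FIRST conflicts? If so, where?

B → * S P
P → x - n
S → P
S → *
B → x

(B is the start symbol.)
No FIRST/FIRST conflicts.

A FIRST/FIRST conflict occurs when two productions N → α and N → β for the same non-terminal have FIRST(α) ∩ FIRST(β) ≠ ∅ (with ε ∈ FIRST of a nullable right-hand side, so two nullable alternatives also conflict).

FIRST sets of the non-terminals at (or reachable through a nullable prefix from) the front of some alternative:
  FIRST(P) = { 'x' }

Productions for B:
  B → * S P: FIRST = { '*' }
  B → x: FIRST = { 'x' }
Productions for S:
  S → P: FIRST = { 'x' }
  S → *: FIRST = { '*' }
P has only one production, so no FIRST/FIRST conflict is possible there.

All alternatives of each non-terminal have pairwise disjoint FIRST sets.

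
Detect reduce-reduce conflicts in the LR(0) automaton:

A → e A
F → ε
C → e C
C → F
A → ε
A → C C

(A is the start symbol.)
A reduce-reduce conflict occurs when an LR(0) state has two complete items [A → α .] and [B → β .] — both call for a reduction, and with no lookahead the parser cannot choose between them.

Augment with A' → A and build the canonical LR(0) collection (I0 = CLOSURE({[A' → . A]}), then GOTO on every symbol after a dot until no new states appear). It has 10 states:
  I0: { [A → . C C], [A → . e A], [A → .], [A' → . A], [C → . F], [C → . e C], [F → .] }  — shift, 2 reduces
  I1: { [A' → A .] }  — accept
  I2: { [A → C . C], [C → . F], [C → . e C], [F → .] }  — shift, reduce
  I3: { [C → F .] }  — reduce
  I4: { [A → . C C], [A → . e A], [A → .], [A → e . A], [C → . F], [C → . e C], [C → e . C], [F → .] }  — shift, 2 reduces
  I5: { [A → e A .] }  — reduce
  I6: { [A → C . C], [C → . F], [C → . e C], [C → e C .], [F → .] }  — shift, 2 reduces
  I7: { [A → C C .] }  — reduce
  I8: { [C → . F], [C → . e C], [C → e . C], [F → .] }  — shift, reduce
  I9: { [C → e C .] }  — reduce

I0 contains complete items [A → .], [F → .] — reduce-reduce conflict.
I4 contains complete items [A → .], [F → .] — reduce-reduce conflict.
I6 contains complete items [C → e C .], [F → .] — reduce-reduce conflict.

Answer: Yes — I0: [A → .] vs [F → .]; I4: [A → .] vs [F → .]; I6: [C → e C .] vs [F → .]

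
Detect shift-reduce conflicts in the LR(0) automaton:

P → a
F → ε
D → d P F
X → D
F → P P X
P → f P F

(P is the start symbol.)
A shift-reduce conflict occurs when an LR(0) state has both:
  - a complete (reduce) item [A → α .] (dot at the end), and
  - a shift item [B → β . c γ] (dot before a terminal).

Augment with P' → P and build the canonical LR(0) collection (I0 = CLOSURE({[P' → . P]}), then GOTO on every symbol after a dot until no new states appear). It has 13 states:
  I0: { [P → . a], [P → . f P F], [P' → . P] }  — shift
  I1: { [P' → P .] }  — accept
  I2: { [P → a .] }  — reduce
  I3: { [P → . a], [P → . f P F], [P → f . P F] }  — shift
  I4: { [F → . P P X], [F → .], [P → . a], [P → . f P F], [P → f P . F] }  — shift, reduce
  I5: { [P → f P F .] }  — reduce
  I6: { [F → P . P X], [P → . a], [P → . f P F] }  — shift
  I7: { [D → . d P F], [F → P P . X], [X → . D] }  — shift
  I8: { [X → D .] }  — reduce
  I9: { [F → P P X .] }  — reduce
  I10: { [D → d . P F], [P → . a], [P → . f P F] }  — shift
  I11: { [D → d P . F], [F → . P P X], [F → .], [P → . a], [P → . f P F] }  — shift, reduce
  I12: { [D → d P F .] }  — reduce

I4 contains reduce item [F → .] and shift items [P → . a], [P → . f P F] — shift-reduce conflict.
I11 contains reduce item [F → .] and shift items [P → . a], [P → . f P F] — shift-reduce conflict.

Answer: Yes — I4: [F → .] vs [P → . a]; I11: [F → .] vs [P → . a]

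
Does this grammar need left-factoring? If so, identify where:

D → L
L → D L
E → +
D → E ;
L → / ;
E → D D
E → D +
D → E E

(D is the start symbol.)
Left-factoring is needed when two productions for the same non-terminal
share a common prefix on the right-hand side.

Productions for D:
  D → L
  D → E ;
  D → E E
Productions for L:
  L → D L
  L → / ;
Productions for E:
  E → +
  E → D D
  E → D +

Found common prefix 'E' in productions for D
Found common prefix 'D' in productions for E

Answer: Yes, D has productions with common prefix 'E'; E has productions with common prefix 'D'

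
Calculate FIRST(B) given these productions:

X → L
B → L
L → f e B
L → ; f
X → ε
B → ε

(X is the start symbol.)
{ ';', 'f', ε }

To compute FIRST(B), examine every production with B on the left-hand side, reading each right-hand side left to right until a non-nullable symbol is reached.

FIRST sets of the other non-terminals involved (by the same procedure, iterated to a fixed point):
  FIRST(L) = { ';', 'f' }

From B → L:
  - L is a non-terminal: add FIRST(L) \ {ε} = { ';', 'f' }
    L is not nullable, so stop
From B → ε:
  - ε-production, so ε ∈ FIRST(B)

Collecting: FIRST(B) = { ';', 'f', ε }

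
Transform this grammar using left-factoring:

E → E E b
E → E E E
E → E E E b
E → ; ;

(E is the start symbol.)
Left-factoring transforms A → αβ₁ | αβ₂ into A → αA' and A' → β₁ | β₂
(α is the longest common prefix among the alternatives). Repeat until
no nonterminal has two alternatives with a common prefix.

Round 1: E has alternatives sharing prefix 'E E'. Introduce E': E → E E E'
  Add: E' → b
  Add: E' → E
  Add: E' → E b

Round 2: E' has alternatives sharing prefix 'E'. Introduce E'': E' → E E''
  Add: E'' → ε
  Add: E'' → b

No remaining common prefixes — done.

Resulting grammar:
E → E E E'
E' → b
E' → E E''
E'' → ε
E'' → b
E → ; ;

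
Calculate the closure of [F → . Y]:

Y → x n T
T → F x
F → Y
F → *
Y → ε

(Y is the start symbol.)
{ [F → . Y], [Y → . x n T], [Y → .] }

To compute CLOSURE, for each item [A → α.Bβ] where B is a non-terminal, add [B → .γ] for all productions B → γ; repeat for the newly added items until nothing changes.

Start with: [F → . Y]
  [F → . Y] has the dot before Y: add [Y → . x n T], [Y → .]
No further items can be added.

CLOSURE = { [F → . Y], [Y → . x n T], [Y → .] }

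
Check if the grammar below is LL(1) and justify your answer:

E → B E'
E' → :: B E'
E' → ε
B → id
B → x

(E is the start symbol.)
Yes, the grammar is LL(1).

Relevant sets:
  FOLLOW(E') = { $ }

For E':
  PREDICT(E' → :: B E') = { '::' }
  PREDICT(E' → ε) = { $ }
For B:
  PREDICT(B → id) = { 'id' }
  PREDICT(B → x) = { 'x' }
E has a single production, so nothing to check there.

All predict sets are disjoint. The grammar IS LL(1).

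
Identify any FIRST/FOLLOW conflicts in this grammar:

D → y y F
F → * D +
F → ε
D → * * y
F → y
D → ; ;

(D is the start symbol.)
No FIRST/FOLLOW conflicts.

Nullable non-terminals: F.

F: nullable alternative(s) F → ε; FOLLOW(F) = { $, '+' }
  F → * D +: FIRST \ {ε} = { '*' } — disjoint from FOLLOW(F)
  F → ε: FIRST \ {ε} = { } — this is the only nullable alternative, skip
  F → y: FIRST \ {ε} = { 'y' } — disjoint from FOLLOW(F)

D has no nullable alternative, so no FIRST/FOLLOW check is needed there.

No FIRST/FOLLOW conflicts found.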